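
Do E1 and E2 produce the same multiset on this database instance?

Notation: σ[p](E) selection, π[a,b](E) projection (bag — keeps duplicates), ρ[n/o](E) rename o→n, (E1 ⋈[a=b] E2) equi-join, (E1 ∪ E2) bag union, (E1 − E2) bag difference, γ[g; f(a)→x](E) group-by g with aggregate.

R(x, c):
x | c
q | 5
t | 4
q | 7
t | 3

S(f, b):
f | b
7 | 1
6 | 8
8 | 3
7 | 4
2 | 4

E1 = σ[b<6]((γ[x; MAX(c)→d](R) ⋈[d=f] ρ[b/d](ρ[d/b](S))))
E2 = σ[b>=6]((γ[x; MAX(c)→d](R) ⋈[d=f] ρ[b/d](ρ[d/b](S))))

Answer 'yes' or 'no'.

E1 per-node cardinality:
  R → 4
  γ[x; MAX(c)→d](R) → 2
  S → 5
  ρ[d/b](S) → 5
  ρ[b/d](ρ[d/b](S)) → 5
  (γ[x; MAX(c)→d](R) ⋈[d=f] ρ[b/d](ρ[d/b](S))) → 2
  σ[b<6]((γ[x; MAX(c)→d](R) ⋈[d=f] ρ[b/d](ρ[d/b](S)))) → 2
E2 per-node cardinality:
  R → 4
  γ[x; MAX(c)→d](R) → 2
  S → 5
  ρ[d/b](S) → 5
  ρ[b/d](ρ[d/b](S)) → 5
  (γ[x; MAX(c)→d](R) ⋈[d=f] ρ[b/d](ρ[d/b](S))) → 2
  σ[b>=6]((γ[x; MAX(c)→d](R) ⋈[d=f] ρ[b/d](ρ[d/b](S)))) → 0

E1 result:
x | d | f | b
q | 7 | 7 | 1
q | 7 | 7 | 4
E2 result:
x | d | f | b
(0 rows)
Witness: ('q', 7, 7, 1) appears 1× in E1 but 0× in E2.

no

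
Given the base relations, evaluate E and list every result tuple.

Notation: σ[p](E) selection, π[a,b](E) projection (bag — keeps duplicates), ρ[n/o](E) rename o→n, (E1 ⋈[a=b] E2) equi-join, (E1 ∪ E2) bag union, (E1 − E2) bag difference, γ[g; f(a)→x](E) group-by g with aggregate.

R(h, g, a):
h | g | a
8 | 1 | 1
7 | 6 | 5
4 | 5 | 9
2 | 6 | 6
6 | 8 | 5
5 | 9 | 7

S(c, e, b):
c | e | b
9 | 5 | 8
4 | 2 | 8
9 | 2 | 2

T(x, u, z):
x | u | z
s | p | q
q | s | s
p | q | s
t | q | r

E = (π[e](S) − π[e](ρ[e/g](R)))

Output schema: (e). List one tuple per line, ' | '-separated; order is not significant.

Row counts bottom-up:
  S → 3
  π[e](S) → 3
  R → 6
  ρ[e/g](R) → 6
  π[e](ρ[e/g](R)) → 6
  (π[e](S) − π[e](ρ[e/g](R))) → 2

== RESULT ==
e
2
2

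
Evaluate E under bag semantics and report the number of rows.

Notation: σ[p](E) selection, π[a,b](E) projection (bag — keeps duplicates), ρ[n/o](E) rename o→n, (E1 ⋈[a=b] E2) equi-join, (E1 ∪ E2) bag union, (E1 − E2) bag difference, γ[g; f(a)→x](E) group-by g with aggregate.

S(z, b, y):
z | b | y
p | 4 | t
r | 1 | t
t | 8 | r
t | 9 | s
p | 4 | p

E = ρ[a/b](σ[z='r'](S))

Row counts bottom-up:
  S → 5
  σ[z='r'](S) → 1
  ρ[a/b](σ[z='r'](S)) → 1

|E| = 1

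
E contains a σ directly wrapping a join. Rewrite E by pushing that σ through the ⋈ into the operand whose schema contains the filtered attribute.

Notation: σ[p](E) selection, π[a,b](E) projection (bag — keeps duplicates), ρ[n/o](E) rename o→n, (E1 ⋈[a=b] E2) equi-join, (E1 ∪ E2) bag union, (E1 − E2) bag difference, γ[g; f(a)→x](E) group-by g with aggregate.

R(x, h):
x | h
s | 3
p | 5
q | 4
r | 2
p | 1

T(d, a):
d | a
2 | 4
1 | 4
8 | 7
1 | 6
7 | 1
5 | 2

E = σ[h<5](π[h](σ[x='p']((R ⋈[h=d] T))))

σ filters on x, owned by the left side.
E' = σ[h<5](π[h]((σ[x='p'](R) ⋈[h=d] T)))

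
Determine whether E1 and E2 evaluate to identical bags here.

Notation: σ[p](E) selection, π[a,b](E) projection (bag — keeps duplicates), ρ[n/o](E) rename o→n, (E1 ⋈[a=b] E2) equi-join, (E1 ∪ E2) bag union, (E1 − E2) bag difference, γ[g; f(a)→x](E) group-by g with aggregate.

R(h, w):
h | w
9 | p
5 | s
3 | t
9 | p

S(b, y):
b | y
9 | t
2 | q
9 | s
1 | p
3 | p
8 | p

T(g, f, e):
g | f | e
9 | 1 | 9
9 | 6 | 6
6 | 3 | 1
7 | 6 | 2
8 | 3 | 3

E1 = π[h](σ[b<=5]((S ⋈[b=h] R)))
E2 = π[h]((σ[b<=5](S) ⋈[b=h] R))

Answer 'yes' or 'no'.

E1 stepwise |·|:
  S → 6
  R → 4
  (S ⋈[b=h] R) → 5
  σ[b<=5]((S ⋈[b=h] R)) → 1
  π[h](σ[b<=5]((S ⋈[b=h] R))) → 1
E2 stepwise |·|:
  S → 6
  σ[b<=5](S) → 3
  R → 4
  (σ[b<=5](S) ⋈[b=h] R) → 1
  π[h]((σ[b<=5](S) ⋈[b=h] R)) → 1

E1 and E2 produce the same multiset:
h
3

yes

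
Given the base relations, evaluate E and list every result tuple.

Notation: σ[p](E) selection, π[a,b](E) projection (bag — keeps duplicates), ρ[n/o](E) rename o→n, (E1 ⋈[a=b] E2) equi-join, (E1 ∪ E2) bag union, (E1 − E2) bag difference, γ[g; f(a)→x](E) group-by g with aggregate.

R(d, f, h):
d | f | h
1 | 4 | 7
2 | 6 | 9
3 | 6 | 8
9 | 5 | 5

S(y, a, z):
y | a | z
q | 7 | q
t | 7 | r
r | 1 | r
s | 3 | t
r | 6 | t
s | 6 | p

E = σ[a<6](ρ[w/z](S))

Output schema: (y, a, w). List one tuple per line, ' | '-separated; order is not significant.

Subexpression sizes:
  S → 6
  ρ[w/z](S) → 6
  σ[a<6](ρ[w/z](S)) → 2

== RESULT ==
y | a | w
r | 1 | r
s | 3 | t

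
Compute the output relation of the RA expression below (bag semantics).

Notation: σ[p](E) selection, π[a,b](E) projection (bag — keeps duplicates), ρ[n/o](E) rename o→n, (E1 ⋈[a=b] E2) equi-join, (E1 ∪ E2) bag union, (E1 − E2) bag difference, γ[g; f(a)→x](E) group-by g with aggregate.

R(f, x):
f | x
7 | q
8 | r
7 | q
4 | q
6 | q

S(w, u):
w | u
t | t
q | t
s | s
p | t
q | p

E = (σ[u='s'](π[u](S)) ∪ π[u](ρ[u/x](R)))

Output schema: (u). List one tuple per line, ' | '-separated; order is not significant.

Subexpression sizes:
  S → 5
  π[u](S) → 5
  σ[u='s'](π[u](S)) → 1
  R → 5
  ρ[u/x](R) → 5
  π[u](ρ[u/x](R)) → 5
  (σ[u='s'](π[u](S)) ∪ π[u](ρ[u/x](R))) → 6

== RESULT ==
u
q
q
q
q
r
s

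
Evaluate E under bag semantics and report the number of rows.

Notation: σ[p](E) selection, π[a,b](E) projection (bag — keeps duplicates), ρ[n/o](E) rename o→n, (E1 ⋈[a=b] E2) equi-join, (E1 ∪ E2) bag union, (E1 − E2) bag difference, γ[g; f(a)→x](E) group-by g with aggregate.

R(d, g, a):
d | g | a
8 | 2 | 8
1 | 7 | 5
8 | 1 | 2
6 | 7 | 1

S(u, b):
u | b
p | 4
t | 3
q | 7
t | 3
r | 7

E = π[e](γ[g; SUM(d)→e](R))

Subexpression sizes:
  R → 4
  γ[g; SUM(d)→e](R) → 3
  π[e](γ[g; SUM(d)→e](R)) → 3

|E| = 3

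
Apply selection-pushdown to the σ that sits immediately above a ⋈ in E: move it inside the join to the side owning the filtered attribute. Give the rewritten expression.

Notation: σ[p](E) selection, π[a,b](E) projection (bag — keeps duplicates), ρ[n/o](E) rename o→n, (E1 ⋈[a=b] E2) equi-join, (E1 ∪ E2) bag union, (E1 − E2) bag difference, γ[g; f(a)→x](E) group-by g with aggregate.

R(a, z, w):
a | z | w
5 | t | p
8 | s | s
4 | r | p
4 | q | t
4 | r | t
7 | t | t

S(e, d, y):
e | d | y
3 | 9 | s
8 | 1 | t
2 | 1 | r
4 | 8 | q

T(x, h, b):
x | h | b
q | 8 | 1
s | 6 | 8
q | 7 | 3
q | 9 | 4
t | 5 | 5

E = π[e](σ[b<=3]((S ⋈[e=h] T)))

σ filters on b, owned by the right side.
E' = π[e]((S ⋈[e=h] σ[b<=3](T)))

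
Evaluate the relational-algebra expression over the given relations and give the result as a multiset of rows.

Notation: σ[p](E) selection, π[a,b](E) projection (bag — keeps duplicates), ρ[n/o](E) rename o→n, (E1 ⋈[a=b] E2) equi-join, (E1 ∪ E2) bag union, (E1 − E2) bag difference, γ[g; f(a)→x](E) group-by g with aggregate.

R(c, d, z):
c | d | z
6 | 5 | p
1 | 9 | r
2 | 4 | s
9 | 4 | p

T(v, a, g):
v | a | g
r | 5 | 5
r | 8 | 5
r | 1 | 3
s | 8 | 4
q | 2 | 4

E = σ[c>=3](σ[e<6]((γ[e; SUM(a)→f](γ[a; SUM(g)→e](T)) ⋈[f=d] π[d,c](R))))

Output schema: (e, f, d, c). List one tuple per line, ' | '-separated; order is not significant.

Row counts bottom-up:
  T → 5
  γ[a; SUM(g)→e](T) → 4
  γ[e; SUM(a)→f](γ[a; SUM(g)→e](T)) → 4
  R → 4
  π[d,c](R) → 4
  (γ[e; SUM(a)→f](γ[a; SUM(g)→e](T)) ⋈[f=d] π[d,c](R)) → 1
  σ[e<6]((γ[e; SUM(a)→f](γ[a; SUM(g)→e](T)) ⋈[f=d] π[d,c](R))) → 1
  σ[c>=3](σ[e<6]((γ[e; SUM(a)→f](γ[a; SUM(g)→e](T)) ⋈[f=d] π[d,c](R)))) → 1

== RESULT ==
e | f | d | c
5 | 5 | 5 | 6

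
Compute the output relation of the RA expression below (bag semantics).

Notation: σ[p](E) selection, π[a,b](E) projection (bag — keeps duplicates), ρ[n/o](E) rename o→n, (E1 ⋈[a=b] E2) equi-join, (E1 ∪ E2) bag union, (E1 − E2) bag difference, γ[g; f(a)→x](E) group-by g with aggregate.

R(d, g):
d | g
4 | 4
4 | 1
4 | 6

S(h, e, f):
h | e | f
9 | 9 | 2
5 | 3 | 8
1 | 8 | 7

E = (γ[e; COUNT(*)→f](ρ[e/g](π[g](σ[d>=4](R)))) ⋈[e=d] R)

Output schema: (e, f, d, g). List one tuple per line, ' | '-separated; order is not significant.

Per-node cardinality:
  R → 3
  σ[d>=4](R) → 3
  π[g](σ[d>=4](R)) → 3
  ρ[e/g](π[g](σ[d>=4](R))) → 3
  γ[e; COUNT(*)→f](ρ[e/g](π[g](σ[d>=4](R)))) → 3
  R → 3
  (γ[e; COUNT(*)→f](ρ[e/g](π[g](σ[d>=4](R)))) ⋈[e=d] R) → 3

== RESULT ==
e | f | d | g
4 | 1 | 4 | 1
4 | 1 | 4 | 4
4 | 1 | 4 | 6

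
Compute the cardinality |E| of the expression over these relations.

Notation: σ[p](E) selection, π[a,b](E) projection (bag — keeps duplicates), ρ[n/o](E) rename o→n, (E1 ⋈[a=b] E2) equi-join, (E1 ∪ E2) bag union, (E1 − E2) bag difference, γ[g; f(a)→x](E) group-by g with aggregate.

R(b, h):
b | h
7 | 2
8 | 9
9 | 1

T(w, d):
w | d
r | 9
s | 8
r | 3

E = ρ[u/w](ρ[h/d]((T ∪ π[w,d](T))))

Per-node cardinality:
  T → 3
  T → 3
  π[w,d](T) → 3
  (T ∪ π[w,d](T)) → 6
  ρ[h/d]((T ∪ π[w,d](T))) → 6
  ρ[u/w](ρ[h/d]((T ∪ π[w,d](T)))) → 6

|E| = 6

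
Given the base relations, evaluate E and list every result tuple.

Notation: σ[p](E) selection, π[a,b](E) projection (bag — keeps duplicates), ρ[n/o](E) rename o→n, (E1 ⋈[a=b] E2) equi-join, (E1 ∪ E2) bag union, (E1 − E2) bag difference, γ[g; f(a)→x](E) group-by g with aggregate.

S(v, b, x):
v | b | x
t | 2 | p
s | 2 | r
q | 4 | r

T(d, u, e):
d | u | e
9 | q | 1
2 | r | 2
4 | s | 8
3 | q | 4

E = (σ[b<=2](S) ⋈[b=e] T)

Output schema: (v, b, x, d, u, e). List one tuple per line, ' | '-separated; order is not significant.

Subexpression sizes:
  S → 3
  σ[b<=2](S) → 2
  T → 4
  (σ[b<=2](S) ⋈[b=e] T) → 2

== RESULT ==
v | b | x | d | u | e
s | 2 | r | 2 | r | 2
t | 2 | p | 2 | r | 2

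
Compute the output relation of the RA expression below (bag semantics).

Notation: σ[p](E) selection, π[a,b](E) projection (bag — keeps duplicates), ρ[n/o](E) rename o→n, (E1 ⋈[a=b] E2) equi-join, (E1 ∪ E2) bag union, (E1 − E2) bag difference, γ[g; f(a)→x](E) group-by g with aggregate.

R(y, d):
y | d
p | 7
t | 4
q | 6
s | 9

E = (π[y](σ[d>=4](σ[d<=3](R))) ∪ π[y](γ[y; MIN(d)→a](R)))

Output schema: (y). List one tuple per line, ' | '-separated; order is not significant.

Per-node cardinality:
  R → 4
  σ[d<=3](R) → 0
  σ[d>=4](σ[d<=3](R)) → 0
  π[y](σ[d>=4](σ[d<=3](R))) → 0
  R → 4
  γ[y; MIN(d)→a](R) → 4
  π[y](γ[y; MIN(d)→a](R)) → 4
  (π[y](σ[d>=4](σ[d<=3](R))) ∪ π[y](γ[y; MIN(d)→a](R))) → 4

== RESULT ==
y
p
q
s
t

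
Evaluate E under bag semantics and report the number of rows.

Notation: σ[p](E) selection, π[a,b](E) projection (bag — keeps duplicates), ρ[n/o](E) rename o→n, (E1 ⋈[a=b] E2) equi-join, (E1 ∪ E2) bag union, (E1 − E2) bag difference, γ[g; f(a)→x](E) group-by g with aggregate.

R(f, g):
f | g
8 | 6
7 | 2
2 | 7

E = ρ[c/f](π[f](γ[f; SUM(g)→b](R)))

Per-node cardinality:
  R → 3
  γ[f; SUM(g)→b](R) → 3
  π[f](γ[f; SUM(g)→b](R)) → 3
  ρ[c/f](π[f](γ[f; SUM(g)→b](R))) → 3

|E| = 3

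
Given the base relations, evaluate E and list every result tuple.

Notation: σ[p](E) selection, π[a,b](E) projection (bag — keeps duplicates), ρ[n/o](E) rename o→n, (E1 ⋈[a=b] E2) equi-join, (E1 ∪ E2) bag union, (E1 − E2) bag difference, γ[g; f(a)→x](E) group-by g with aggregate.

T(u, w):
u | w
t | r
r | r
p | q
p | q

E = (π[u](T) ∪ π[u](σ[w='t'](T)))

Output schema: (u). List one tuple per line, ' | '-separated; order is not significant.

Row counts bottom-up:
  T → 4
  π[u](T) → 4
  T → 4
  σ[w='t'](T) → 0
  π[u](σ[w='t'](T)) → 0
  (π[u](T) ∪ π[u](σ[w='t'](T))) → 4

== RESULT ==
u
p
p
r
t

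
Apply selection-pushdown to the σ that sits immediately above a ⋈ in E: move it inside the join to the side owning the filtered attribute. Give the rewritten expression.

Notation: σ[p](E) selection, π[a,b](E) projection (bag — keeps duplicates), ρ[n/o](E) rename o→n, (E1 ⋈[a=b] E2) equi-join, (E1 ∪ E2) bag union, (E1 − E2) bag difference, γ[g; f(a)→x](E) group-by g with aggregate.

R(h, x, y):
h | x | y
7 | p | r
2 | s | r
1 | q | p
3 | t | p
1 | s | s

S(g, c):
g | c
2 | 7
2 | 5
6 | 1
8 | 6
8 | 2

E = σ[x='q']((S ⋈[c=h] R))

σ filters on x, owned by the right side.
E' = (S ⋈[c=h] σ[x='q'](R))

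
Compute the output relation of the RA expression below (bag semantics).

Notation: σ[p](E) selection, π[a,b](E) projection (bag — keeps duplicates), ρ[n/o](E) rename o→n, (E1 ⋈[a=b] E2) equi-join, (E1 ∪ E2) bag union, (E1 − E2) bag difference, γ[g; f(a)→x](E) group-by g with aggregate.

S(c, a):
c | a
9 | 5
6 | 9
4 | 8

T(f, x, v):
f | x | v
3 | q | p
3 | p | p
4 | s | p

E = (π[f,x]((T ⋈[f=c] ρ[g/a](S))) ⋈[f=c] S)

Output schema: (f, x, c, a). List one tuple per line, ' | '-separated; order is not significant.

Per-node cardinality:
  T → 3
  S → 3
  ρ[g/a](S) → 3
  (T ⋈[f=c] ρ[g/a](S)) → 1
  π[f,x]((T ⋈[f=c] ρ[g/a](S))) → 1
  S → 3
  (π[f,x]((T ⋈[f=c] ρ[g/a](S))) ⋈[f=c] S) → 1

== RESULT ==
f | x | c | a
4 | s | 4 | 8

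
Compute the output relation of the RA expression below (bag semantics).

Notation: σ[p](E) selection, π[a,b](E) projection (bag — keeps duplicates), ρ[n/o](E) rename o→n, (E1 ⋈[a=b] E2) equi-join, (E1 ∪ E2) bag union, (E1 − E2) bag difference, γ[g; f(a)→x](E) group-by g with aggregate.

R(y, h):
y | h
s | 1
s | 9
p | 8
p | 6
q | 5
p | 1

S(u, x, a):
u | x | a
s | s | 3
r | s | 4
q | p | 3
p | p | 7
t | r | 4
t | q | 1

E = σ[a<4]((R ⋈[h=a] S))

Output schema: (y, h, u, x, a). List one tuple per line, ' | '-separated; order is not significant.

Subexpression sizes:
  R → 6
  S → 6
  (R ⋈[h=a] S) → 2
  σ[a<4]((R ⋈[h=a] S)) → 2

== RESULT ==
y | h | u | x | a
p | 1 | t | q | 1
s | 1 | t | q | 1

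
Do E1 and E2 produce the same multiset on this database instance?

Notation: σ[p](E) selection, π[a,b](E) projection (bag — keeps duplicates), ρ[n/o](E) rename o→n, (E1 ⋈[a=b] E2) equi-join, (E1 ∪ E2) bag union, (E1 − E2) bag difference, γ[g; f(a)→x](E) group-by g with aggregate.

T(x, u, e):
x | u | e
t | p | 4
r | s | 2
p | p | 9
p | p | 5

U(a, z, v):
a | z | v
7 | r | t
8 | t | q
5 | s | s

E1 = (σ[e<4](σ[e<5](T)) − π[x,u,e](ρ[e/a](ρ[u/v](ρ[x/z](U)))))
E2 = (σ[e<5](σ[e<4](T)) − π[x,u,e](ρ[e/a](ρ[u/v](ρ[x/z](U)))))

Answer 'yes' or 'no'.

E1 stepwise |·|:
  T → 4
  σ[e<5](T) → 2
  σ[e<4](σ[e<5](T)) → 1
  U → 3
  ρ[x/z](U) → 3
  ρ[u/v](ρ[x/z](U)) → 3
  ρ[e/a](ρ[u/v](ρ[x/z](U))) → 3
  π[x,u,e](ρ[e/a](ρ[u/v](ρ[x/z](U)))) → 3
  (σ[e<4](σ[e<5](T)) − π[x,u,e](ρ[e/a](ρ[u/v](ρ[x/z](U))))) → 1
E2 stepwise |·|:
  T → 4
  σ[e<4](T) → 1
  σ[e<5](σ[e<4](T)) → 1
  U → 3
  ρ[x/z](U) → 3
  ρ[u/v](ρ[x/z](U)) → 3
  ρ[e/a](ρ[u/v](ρ[x/z](U))) → 3
  π[x,u,e](ρ[e/a](ρ[u/v](ρ[x/z](U)))) → 3
  (σ[e<5](σ[e<4](T)) − π[x,u,e](ρ[e/a](ρ[u/v](ρ[x/z](U))))) → 1

E1 and E2 produce the same multiset:
x | u | e
r | s | 2

yes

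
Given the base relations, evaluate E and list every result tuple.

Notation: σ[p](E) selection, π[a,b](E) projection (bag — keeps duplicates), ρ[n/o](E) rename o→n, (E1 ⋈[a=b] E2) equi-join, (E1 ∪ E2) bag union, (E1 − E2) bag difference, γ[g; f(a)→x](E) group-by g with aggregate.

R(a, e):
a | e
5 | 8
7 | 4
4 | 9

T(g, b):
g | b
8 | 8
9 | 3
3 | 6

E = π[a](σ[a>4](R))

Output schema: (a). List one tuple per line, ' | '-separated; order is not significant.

Per-node cardinality:
  R → 3
  σ[a>4](R) → 2
  π[a](σ[a>4](R)) → 2

== RESULT ==
a
5
7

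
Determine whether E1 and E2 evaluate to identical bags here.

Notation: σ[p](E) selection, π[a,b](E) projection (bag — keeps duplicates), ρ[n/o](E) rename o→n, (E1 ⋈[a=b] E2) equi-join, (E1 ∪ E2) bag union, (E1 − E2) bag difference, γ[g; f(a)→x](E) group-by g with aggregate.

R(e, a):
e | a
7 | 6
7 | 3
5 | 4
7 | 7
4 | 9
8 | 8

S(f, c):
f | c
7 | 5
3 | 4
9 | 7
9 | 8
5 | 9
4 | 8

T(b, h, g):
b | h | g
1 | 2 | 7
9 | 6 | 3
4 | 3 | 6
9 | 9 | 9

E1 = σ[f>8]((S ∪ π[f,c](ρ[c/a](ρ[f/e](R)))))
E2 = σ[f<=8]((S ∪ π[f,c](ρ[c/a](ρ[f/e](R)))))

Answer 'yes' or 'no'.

E1 subexpression sizes:
  S → 6
  R → 6
  ρ[f/e](R) → 6
  ρ[c/a](ρ[f/e](R)) → 6
  π[f,c](ρ[c/a](ρ[f/e](R))) → 6
  (S ∪ π[f,c](ρ[c/a](ρ[f/e](R)))) → 12
  σ[f>8]((S ∪ π[f,c](ρ[c/a](ρ[f/e](R))))) → 2
E2 subexpression sizes:
  S → 6
  R → 6
  ρ[f/e](R) → 6
  ρ[c/a](ρ[f/e](R)) → 6
  π[f,c](ρ[c/a](ρ[f/e](R))) → 6
  (S ∪ π[f,c](ρ[c/a](ρ[f/e](R)))) → 12
  σ[f<=8]((S ∪ π[f,c](ρ[c/a](ρ[f/e](R))))) → 10

E1 result:
f | c
9 | 7
9 | 8
E2 result:
f | c
3 | 4
4 | 8
4 | 9
5 | 4
5 | 9
7 | 3
7 | 5
7 | 6
7 | 7
8 | 8
Witness: (8, 8) appears 0× in E1 but 1× in E2.

no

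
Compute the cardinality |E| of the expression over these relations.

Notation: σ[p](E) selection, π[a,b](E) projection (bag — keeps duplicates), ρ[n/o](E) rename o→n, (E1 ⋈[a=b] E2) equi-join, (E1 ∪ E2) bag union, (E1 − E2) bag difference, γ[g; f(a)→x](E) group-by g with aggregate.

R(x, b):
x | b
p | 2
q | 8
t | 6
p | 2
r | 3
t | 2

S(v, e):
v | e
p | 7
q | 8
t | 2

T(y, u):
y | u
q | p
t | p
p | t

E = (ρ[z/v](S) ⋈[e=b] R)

Row counts bottom-up:
  S → 3
  ρ[z/v](S) → 3
  R → 6
  (ρ[z/v](S) ⋈[e=b] R) → 4

|E| = 4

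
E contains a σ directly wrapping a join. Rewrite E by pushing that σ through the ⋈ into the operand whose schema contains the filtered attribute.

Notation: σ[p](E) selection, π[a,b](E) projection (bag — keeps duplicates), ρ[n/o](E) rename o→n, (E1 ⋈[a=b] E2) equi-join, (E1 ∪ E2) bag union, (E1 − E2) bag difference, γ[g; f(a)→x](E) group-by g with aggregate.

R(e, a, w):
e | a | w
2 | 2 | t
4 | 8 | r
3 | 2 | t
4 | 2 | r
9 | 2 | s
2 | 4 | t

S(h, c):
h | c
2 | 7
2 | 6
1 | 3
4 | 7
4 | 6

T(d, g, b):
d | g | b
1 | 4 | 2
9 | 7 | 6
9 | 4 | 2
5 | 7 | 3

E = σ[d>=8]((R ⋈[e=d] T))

σ filters on d, owned by the right side.
E' = (R ⋈[e=d] σ[d>=8](T))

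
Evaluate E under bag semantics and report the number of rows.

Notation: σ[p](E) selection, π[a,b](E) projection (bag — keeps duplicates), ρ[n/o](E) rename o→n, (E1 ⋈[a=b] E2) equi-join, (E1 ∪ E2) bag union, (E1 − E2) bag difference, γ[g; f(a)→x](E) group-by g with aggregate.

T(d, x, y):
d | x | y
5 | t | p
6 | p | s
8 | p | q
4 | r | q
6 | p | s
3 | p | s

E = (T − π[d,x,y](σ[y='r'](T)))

Row counts bottom-up:
  T → 6
  T → 6
  σ[y='r'](T) → 0
  π[d,x,y](σ[y='r'](T)) → 0
  (T − π[d,x,y](σ[y='r'](T))) → 6

|E| = 6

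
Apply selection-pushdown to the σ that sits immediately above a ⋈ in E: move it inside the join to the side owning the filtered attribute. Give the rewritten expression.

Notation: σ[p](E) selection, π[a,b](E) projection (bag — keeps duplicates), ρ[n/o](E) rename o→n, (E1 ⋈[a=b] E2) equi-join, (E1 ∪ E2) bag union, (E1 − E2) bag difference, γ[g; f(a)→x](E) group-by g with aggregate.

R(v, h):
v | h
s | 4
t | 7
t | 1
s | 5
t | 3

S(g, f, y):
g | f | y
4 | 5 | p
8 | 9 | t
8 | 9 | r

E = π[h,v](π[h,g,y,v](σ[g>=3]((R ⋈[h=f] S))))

σ filters on g, owned by the right side.
E' = π[h,v](π[h,g,y,v]((R ⋈[h=f] σ[g>=3](S))))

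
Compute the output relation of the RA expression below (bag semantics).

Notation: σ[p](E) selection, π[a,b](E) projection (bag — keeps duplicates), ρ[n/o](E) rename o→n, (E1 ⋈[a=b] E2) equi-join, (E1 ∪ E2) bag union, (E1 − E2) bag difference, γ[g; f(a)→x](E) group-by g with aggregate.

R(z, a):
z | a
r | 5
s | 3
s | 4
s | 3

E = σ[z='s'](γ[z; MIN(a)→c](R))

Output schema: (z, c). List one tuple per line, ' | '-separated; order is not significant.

Per-node cardinality:
  R → 4
  γ[z; MIN(a)→c](R) → 2
  σ[z='s'](γ[z; MIN(a)→c](R)) → 1

== RESULT ==
z | c
s | 3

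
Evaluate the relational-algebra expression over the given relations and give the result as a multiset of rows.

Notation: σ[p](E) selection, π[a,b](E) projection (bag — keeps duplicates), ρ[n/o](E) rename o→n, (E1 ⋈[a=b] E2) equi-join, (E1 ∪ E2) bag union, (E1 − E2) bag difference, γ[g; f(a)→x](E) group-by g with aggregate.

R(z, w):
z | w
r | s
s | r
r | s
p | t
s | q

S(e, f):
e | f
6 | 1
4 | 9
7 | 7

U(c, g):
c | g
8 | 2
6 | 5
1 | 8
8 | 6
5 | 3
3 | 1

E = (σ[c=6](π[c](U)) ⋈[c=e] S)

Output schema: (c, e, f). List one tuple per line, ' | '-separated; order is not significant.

Per-node cardinality:
  U → 6
  π[c](U) → 6
  σ[c=6](π[c](U)) → 1
  S → 3
  (σ[c=6](π[c](U)) ⋈[c=e] S) → 1

== RESULT ==
c | e | f
6 | 6 | 1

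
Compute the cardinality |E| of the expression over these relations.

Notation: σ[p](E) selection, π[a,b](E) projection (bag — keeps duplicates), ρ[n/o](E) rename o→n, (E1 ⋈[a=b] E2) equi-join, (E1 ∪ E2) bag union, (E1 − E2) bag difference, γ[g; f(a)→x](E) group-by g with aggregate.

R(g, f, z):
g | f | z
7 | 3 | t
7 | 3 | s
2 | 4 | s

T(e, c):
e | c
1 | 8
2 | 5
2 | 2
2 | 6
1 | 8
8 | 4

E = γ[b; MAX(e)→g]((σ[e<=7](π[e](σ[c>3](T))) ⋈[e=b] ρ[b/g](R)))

Subexpression sizes:
  T → 6
  σ[c>3](T) → 5
  π[e](σ[c>3](T)) → 5
  σ[e<=7](π[e](σ[c>3](T))) → 4
  R → 3
  ρ[b/g](R) → 3
  (σ[e<=7](π[e](σ[c>3](T))) ⋈[e=b] ρ[b/g](R)) → 2
  γ[b; MAX(e)→g]((σ[e<=7](π[e](σ[c>3](T))) ⋈[e=b] ρ[b/g](R))) → 1

|E| = 1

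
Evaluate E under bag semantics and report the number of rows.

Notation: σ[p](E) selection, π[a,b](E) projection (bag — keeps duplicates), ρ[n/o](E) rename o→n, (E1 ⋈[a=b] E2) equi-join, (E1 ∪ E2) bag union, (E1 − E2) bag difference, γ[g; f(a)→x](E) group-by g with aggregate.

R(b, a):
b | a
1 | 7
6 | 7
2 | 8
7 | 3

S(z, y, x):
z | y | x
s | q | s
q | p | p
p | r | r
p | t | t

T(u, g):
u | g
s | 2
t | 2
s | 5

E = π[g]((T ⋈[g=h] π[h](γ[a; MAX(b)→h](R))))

Row counts bottom-up:
  T → 3
  R → 4
  γ[a; MAX(b)→h](R) → 3
  π[h](γ[a; MAX(b)→h](R)) → 3
  (T ⋈[g=h] π[h](γ[a; MAX(b)→h](R))) → 2
  π[g]((T ⋈[g=h] π[h](γ[a; MAX(b)→h](R)))) → 2

|E| = 2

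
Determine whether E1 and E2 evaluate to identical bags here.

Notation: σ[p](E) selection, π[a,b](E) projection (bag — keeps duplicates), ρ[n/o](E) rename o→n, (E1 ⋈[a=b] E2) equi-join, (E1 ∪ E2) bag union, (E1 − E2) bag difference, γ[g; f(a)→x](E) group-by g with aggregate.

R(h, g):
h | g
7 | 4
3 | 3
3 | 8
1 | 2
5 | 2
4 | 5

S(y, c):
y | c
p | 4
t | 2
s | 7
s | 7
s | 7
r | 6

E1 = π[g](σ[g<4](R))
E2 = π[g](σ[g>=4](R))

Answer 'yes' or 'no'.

E1 per-node cardinality:
  R → 6
  σ[g<4](R) → 3
  π[g](σ[g<4](R)) → 3
E2 per-node cardinality:
  R → 6
  σ[g>=4](R) → 3
  π[g](σ[g>=4](R)) → 3

E1 result:
g
2
2
3
E2 result:
g
4
5
8
Witness: (2,) appears 2× in E1 but 0× in E2.

no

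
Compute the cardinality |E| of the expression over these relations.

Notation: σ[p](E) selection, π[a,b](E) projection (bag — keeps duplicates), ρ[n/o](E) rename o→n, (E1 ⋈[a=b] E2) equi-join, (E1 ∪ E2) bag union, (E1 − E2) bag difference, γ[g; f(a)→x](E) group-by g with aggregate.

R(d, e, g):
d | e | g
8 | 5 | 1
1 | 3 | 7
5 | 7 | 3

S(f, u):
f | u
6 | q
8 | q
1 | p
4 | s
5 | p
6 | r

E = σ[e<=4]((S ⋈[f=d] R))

Per-node cardinality:
  S → 6
  R → 3
  (S ⋈[f=d] R) → 3
  σ[e<=4]((S ⋈[f=d] R)) → 1

|E| = 1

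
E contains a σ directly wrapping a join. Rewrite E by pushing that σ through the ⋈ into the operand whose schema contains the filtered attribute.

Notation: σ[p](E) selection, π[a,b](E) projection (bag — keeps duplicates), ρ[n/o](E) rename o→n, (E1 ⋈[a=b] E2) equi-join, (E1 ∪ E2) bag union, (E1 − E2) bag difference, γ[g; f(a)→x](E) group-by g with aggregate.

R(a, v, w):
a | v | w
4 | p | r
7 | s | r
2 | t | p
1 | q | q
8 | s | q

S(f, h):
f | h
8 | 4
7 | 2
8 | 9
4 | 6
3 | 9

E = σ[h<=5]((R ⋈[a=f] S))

σ filters on h, owned by the right side.
E' = (R ⋈[a=f] σ[h<=5](S))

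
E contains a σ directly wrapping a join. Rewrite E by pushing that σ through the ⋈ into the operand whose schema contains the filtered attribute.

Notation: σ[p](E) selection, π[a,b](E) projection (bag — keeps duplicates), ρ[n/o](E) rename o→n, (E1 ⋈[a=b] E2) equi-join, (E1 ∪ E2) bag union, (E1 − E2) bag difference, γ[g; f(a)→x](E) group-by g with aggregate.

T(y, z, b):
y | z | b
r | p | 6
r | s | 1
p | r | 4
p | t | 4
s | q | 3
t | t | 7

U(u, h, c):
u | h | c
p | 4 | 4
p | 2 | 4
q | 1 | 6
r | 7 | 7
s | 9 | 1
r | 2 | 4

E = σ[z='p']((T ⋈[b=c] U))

σ filters on z, owned by the left side.
E' = (σ[z='p'](T) ⋈[b=c] U)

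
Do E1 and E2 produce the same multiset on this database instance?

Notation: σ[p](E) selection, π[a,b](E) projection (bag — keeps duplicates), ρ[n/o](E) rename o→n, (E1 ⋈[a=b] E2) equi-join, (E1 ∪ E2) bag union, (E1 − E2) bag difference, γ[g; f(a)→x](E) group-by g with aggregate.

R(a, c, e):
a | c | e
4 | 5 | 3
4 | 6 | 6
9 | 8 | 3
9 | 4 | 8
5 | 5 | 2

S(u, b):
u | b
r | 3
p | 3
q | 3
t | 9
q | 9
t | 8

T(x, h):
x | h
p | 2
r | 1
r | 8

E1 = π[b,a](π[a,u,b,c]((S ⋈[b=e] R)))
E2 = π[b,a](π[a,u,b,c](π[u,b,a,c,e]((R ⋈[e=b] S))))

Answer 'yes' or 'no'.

E1 per-node cardinality:
  S → 6
  R → 5
  (S ⋈[b=e] R) → 7
  π[a,u,b,c]((S ⋈[b=e] R)) → 7
  π[b,a](π[a,u,b,c]((S ⋈[b=e] R))) → 7
E2 per-node cardinality:
  R → 5
  S → 6
  (R ⋈[e=b] S) → 7
  π[u,b,a,c,e]((R ⋈[e=b] S)) → 7
  π[a,u,b,c](π[u,b,a,c,e]((R ⋈[e=b] S))) → 7
  π[b,a](π[a,u,b,c](π[u,b,a,c,e]((R ⋈[e=b] S)))) → 7

E1 and E2 produce the same multiset:
b | a
3 | 4
3 | 4
3 | 4
3 | 9
3 | 9
3 | 9
8 | 9

yes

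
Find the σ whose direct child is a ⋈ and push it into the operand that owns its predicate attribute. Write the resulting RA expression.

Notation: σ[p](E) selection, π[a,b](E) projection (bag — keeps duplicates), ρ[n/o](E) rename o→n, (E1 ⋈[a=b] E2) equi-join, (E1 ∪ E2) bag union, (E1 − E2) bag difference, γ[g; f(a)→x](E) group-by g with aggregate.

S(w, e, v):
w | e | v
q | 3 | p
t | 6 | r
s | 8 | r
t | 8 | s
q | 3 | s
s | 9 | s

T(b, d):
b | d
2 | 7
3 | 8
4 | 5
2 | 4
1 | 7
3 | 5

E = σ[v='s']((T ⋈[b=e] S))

σ filters on v, owned by the right side.
E' = (T ⋈[b=e] σ[v='s'](S))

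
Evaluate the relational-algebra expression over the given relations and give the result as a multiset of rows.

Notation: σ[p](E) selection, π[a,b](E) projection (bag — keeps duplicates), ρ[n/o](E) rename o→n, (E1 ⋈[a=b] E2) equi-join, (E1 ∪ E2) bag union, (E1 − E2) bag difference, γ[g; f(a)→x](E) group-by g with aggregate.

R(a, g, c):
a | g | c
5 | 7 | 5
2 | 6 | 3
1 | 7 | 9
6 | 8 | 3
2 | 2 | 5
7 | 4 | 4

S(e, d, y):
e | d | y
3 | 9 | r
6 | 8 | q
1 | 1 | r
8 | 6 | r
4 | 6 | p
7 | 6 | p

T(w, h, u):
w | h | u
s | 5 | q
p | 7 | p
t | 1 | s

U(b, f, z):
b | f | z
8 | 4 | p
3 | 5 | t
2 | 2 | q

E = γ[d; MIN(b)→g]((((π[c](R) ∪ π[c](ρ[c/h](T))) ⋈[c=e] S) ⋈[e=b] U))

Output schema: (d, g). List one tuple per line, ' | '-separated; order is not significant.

Stepwise |·|:
  R → 6
  π[c](R) → 6
  T → 3
  ρ[c/h](T) → 3
  π[c](ρ[c/h](T)) → 3
  (π[c](R) ∪ π[c](ρ[c/h](T))) → 9
  S → 6
  ((π[c](R) ∪ π[c](ρ[c/h](T))) ⋈[c=e] S) → 5
  U → 3
  (((π[c](R) ∪ π[c](ρ[c/h](T))) ⋈[c=e] S) ⋈[e=b] U) → 2
  γ[d; MIN(b)→g]((((π[c](R) ∪ π[c](ρ[c/h](T))) ⋈[c=e] S) ⋈[e=b] U)) → 1

== RESULT ==
d | g
9 | 3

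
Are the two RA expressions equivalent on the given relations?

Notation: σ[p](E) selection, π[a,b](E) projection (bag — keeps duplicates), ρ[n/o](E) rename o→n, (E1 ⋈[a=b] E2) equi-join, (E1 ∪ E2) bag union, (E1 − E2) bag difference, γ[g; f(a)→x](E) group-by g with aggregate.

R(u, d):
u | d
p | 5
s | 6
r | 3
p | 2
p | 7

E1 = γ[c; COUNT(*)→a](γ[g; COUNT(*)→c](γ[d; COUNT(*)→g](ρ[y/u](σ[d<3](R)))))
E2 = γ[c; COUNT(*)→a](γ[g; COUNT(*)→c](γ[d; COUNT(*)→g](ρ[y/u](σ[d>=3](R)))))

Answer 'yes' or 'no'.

E1 row counts bottom-up:
  R → 5
  σ[d<3](R) → 1
  ρ[y/u](σ[d<3](R)) → 1
  γ[d; COUNT(*)→g](ρ[y/u](σ[d<3](R))) → 1
  γ[g; COUNT(*)→c](γ[d; COUNT(*)→g](ρ[y/u](σ[d<3](R)))) → 1
  γ[c; COUNT(*)→a](γ[g; COUNT(*)→c](γ[d; COUNT(*)→g](ρ[y/u](σ[d<3](R))))) → 1
E2 row counts bottom-up:
  R → 5
  σ[d>=3](R) → 4
  ρ[y/u](σ[d>=3](R)) → 4
  γ[d; COUNT(*)→g](ρ[y/u](σ[d>=3](R))) → 4
  γ[g; COUNT(*)→c](γ[d; COUNT(*)→g](ρ[y/u](σ[d>=3](R)))) → 1
  γ[c; COUNT(*)→a](γ[g; COUNT(*)→c](γ[d; COUNT(*)→g](ρ[y/u](σ[d>=3](R))))) → 1

E1 result:
c | a
1 | 1
E2 result:
c | a
4 | 1
Witness: (1, 1) appears 1× in E1 but 0× in E2.

no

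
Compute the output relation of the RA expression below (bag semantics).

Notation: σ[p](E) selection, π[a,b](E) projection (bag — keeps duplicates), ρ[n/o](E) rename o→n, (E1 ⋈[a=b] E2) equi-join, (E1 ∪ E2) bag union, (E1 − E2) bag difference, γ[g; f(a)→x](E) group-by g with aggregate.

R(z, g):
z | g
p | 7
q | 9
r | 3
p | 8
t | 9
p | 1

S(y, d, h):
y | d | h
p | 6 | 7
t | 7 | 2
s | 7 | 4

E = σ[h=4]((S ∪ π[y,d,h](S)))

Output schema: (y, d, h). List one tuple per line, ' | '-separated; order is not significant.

Stepwise |·|:
  S → 3
  S → 3
  π[y,d,h](S) → 3
  (S ∪ π[y,d,h](S)) → 6
  σ[h=4]((S ∪ π[y,d,h](S))) → 2

== RESULT ==
y | d | h
s | 7 | 4
s | 7 | 4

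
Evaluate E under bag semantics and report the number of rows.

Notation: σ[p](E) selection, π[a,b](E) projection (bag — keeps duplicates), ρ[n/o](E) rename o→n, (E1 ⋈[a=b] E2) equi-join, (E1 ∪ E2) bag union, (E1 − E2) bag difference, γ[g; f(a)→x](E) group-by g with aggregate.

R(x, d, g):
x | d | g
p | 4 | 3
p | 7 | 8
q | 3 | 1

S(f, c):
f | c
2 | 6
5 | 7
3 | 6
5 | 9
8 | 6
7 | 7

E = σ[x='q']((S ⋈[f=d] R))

Stepwise |·|:
  S → 6
  R → 3
  (S ⋈[f=d] R) → 2
  σ[x='q']((S ⋈[f=d] R)) → 1

|E| = 1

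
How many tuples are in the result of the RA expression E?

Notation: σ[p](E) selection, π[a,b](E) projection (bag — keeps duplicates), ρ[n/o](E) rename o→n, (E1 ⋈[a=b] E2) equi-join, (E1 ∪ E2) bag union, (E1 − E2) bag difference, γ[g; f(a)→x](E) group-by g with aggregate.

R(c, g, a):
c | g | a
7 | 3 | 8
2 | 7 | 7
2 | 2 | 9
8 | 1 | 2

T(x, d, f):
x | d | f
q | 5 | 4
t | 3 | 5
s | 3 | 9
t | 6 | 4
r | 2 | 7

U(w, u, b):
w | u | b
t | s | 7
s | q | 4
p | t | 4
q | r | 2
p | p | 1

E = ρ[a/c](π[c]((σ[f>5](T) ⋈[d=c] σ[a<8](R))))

Per-node cardinality:
  T → 5
  σ[f>5](T) → 2
  R → 4
  σ[a<8](R) → 2
  (σ[f>5](T) ⋈[d=c] σ[a<8](R)) → 1
  π[c]((σ[f>5](T) ⋈[d=c] σ[a<8](R))) → 1
  ρ[a/c](π[c]((σ[f>5](T) ⋈[d=c] σ[a<8](R)))) → 1

|E| = 1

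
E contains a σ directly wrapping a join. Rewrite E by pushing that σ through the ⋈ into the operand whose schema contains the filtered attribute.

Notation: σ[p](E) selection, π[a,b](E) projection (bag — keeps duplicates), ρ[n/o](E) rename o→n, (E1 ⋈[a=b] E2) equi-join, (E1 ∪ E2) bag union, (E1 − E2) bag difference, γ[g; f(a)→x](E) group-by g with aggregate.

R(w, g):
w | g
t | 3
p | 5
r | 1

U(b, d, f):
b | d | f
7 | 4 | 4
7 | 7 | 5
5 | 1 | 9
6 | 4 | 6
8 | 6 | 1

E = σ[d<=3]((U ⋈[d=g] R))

σ filters on d, owned by the left side.
E' = (σ[d<=3](U) ⋈[d=g] R)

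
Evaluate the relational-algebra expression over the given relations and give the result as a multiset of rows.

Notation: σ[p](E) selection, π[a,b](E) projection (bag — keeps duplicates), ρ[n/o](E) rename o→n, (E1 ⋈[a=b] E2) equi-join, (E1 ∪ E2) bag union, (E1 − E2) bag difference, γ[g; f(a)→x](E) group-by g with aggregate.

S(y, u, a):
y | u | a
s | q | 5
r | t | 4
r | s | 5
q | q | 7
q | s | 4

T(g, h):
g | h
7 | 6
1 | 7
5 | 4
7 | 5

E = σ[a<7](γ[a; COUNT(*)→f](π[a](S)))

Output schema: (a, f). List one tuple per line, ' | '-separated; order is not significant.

Row counts bottom-up:
  S → 5
  π[a](S) → 5
  γ[a; COUNT(*)→f](π[a](S)) → 3
  σ[a<7](γ[a; COUNT(*)→f](π[a](S))) → 2

== RESULT ==
a | f
4 | 2
5 | 2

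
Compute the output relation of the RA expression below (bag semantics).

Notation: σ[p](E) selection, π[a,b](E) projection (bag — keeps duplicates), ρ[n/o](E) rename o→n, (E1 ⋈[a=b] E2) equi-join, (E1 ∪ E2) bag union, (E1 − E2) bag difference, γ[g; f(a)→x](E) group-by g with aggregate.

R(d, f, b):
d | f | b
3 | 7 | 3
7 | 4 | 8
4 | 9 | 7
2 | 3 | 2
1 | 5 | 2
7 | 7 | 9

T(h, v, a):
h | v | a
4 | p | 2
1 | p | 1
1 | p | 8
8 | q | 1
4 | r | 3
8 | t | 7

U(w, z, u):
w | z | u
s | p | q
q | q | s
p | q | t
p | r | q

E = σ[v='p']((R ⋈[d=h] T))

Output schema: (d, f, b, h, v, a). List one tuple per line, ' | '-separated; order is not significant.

Stepwise |·|:
  R → 6
  T → 6
  (R ⋈[d=h] T) → 4
  σ[v='p']((R ⋈[d=h] T)) → 3

== RESULT ==
d | f | b | h | v | a
1 | 5 | 2 | 1 | p | 1
1 | 5 | 2 | 1 | p | 8
4 | 9 | 7 | 4 | p | 2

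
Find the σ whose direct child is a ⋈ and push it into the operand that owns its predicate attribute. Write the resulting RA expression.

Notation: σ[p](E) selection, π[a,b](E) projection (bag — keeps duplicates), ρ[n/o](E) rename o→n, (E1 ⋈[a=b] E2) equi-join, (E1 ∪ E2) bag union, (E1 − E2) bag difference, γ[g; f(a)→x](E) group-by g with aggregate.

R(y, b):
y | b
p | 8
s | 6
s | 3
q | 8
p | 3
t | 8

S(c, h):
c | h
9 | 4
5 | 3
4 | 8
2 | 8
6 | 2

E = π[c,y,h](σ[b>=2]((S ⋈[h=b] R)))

σ filters on b, owned by the right side.
E' = π[c,y,h]((S ⋈[h=b] σ[b>=2](R)))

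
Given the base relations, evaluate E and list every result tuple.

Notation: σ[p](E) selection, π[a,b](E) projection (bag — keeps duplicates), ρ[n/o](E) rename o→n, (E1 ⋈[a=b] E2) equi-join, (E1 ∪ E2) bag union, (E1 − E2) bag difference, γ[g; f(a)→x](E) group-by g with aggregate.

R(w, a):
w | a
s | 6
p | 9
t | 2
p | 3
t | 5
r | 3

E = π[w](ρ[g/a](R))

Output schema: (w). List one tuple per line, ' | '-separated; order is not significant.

Row counts bottom-up:
  R → 6
  ρ[g/a](R) → 6
  π[w](ρ[g/a](R)) → 6

== RESULT ==
w
p
p
r
s
t
t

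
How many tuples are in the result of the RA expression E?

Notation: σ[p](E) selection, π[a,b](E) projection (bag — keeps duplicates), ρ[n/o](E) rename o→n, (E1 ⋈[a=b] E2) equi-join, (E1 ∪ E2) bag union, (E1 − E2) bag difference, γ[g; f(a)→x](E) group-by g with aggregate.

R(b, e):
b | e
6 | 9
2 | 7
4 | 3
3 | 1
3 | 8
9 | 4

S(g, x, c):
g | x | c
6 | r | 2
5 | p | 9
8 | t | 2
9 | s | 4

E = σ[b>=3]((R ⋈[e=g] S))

Stepwise |·|:
  R → 6
  S → 4
  (R ⋈[e=g] S) → 2
  σ[b>=3]((R ⋈[e=g] S)) → 2

|E| = 2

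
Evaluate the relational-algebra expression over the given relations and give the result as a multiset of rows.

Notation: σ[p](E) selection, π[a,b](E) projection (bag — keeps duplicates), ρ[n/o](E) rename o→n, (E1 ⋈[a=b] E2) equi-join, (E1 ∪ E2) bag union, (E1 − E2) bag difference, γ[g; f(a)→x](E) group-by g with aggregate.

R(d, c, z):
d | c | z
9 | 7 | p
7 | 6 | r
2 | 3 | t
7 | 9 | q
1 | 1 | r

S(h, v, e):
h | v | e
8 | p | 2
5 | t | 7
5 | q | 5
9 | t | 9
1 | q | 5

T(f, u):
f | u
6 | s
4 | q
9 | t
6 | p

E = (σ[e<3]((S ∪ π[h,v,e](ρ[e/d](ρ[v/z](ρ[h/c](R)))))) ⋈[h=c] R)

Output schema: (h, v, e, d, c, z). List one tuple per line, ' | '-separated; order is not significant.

Row counts bottom-up:
  S → 5
  R → 5
  ρ[h/c](R) → 5
  ρ[v/z](ρ[h/c](R)) → 5
  ρ[e/d](ρ[v/z](ρ[h/c](R))) → 5
  π[h,v,e](ρ[e/d](ρ[v/z](ρ[h/c](R)))) → 5
  (S ∪ π[h,v,e](ρ[e/d](ρ[v/z](ρ[h/c](R))))) → 10
  σ[e<3]((S ∪ π[h,v,e](ρ[e/d](ρ[v/z](ρ[h/c](R)))))) → 3
  R → 5
  (σ[e<3]((S ∪ π[h,v,e](ρ[e/d](ρ[v/z](ρ[h/c](R)))))) ⋈[h=c] R) → 2

== RESULT ==
h | v | e | d | c | z
1 | r | 1 | 1 | 1 | r
3 | t | 2 | 2 | 3 | t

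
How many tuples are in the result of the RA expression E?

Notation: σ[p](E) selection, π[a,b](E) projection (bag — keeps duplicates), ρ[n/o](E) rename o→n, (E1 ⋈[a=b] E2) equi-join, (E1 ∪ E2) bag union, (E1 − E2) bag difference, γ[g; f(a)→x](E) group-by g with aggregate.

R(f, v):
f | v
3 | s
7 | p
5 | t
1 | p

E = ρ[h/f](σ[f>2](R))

Per-node cardinality:
  R → 4
  σ[f>2](R) → 3
  ρ[h/f](σ[f>2](R)) → 3

|E| = 3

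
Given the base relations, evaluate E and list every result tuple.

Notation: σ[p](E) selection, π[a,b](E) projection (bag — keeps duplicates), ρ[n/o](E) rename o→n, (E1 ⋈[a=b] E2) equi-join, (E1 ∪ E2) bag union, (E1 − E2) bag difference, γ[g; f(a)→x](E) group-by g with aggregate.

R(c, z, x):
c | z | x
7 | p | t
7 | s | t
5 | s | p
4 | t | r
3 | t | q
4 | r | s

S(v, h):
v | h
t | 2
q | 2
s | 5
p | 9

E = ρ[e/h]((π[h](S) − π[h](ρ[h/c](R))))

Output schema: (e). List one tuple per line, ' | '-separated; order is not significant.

Row counts bottom-up:
  S → 4
  π[h](S) → 4
  R → 6
  ρ[h/c](R) → 6
  π[h](ρ[h/c](R)) → 6
  (π[h](S) − π[h](ρ[h/c](R))) → 3
  ρ[e/h]((π[h](S) − π[h](ρ[h/c](R)))) → 3

== RESULT ==
e
2
2
9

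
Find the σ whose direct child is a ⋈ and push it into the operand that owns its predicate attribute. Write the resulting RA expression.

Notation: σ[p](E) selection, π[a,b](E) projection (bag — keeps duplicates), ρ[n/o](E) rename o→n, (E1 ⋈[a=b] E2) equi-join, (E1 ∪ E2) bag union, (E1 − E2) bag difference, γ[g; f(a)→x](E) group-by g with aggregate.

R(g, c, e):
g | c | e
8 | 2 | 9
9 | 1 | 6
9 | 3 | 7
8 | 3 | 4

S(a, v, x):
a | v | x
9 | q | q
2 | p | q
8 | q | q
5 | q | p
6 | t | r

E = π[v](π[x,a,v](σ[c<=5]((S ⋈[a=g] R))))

σ filters on c, owned by the right side.
E' = π[v](π[x,a,v]((S ⋈[a=g] σ[c<=5](R))))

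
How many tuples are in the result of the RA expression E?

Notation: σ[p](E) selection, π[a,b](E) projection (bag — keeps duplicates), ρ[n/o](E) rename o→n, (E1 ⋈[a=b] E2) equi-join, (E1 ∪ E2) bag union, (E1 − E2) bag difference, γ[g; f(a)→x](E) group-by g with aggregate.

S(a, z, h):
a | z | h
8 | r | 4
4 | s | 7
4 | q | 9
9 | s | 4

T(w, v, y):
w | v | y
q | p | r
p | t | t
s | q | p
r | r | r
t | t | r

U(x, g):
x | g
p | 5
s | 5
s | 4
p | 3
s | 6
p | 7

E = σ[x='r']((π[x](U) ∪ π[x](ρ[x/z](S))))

Subexpression sizes:
  U → 6
  π[x](U) → 6
  S → 4
  ρ[x/z](S) → 4
  π[x](ρ[x/z](S)) → 4
  (π[x](U) ∪ π[x](ρ[x/z](S))) → 10
  σ[x='r']((π[x](U) ∪ π[x](ρ[x/z](S)))) → 1

|E| = 1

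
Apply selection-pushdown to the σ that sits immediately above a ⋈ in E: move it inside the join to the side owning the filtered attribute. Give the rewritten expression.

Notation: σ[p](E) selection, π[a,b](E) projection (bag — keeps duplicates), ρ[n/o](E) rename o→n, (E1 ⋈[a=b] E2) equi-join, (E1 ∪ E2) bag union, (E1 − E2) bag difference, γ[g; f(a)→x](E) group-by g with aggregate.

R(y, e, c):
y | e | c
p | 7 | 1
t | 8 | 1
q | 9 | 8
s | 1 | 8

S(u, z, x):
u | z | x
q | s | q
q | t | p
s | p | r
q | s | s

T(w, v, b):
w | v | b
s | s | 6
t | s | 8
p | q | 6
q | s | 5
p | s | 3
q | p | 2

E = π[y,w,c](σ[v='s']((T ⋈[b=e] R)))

σ filters on v, owned by the left side.
E' = π[y,w,c]((σ[v='s'](T) ⋈[b=e] R))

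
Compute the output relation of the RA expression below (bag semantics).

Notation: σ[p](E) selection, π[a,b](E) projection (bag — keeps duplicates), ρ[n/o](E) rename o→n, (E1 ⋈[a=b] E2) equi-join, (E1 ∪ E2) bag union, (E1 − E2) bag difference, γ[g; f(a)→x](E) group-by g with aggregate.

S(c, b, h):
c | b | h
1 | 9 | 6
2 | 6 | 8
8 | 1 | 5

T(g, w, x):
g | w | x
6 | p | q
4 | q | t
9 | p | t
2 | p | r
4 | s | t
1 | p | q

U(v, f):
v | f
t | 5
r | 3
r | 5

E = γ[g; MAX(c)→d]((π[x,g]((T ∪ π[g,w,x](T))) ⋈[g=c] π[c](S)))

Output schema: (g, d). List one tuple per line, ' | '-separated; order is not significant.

Stepwise |·|:
  T → 6
  T → 6
  π[g,w,x](T) → 6
  (T ∪ π[g,w,x](T)) → 12
  π[x,g]((T ∪ π[g,w,x](T))) → 12
  S → 3
  π[c](S) → 3
  (π[x,g]((T ∪ π[g,w,x](T))) ⋈[g=c] π[c](S)) → 4
  γ[g; MAX(c)→d]((π[x,g]((T ∪ π[g,w,x](T))) ⋈[g=c] π[c](S))) → 2

== RESULT ==
g | d
1 | 1
2 | 2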